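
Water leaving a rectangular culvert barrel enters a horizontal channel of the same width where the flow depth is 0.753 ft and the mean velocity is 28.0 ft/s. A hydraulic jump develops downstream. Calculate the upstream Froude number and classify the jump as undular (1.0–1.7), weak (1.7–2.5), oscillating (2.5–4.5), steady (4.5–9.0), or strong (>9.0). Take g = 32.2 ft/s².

Fr₁ = 5.69; steady jump

Fr₁ = V₁/√(g·y₁) = 28.0/√(32.2×0.753) = 5.69.
Fr₁ = 5.69 lies in the steady range.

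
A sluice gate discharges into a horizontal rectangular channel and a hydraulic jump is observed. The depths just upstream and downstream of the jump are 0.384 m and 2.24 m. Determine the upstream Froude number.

Fr₁ = 4.46

For a rectangular channel the momentum equation gives q² = ½·g·y₁·y₂·(y₁ + y₂) = ½×9.81×0.384×2.24×2.62 = 11.1.
q = √11.1 = 3.33 m²/s.
V₁ = q/y₁ = 8.66 m/s; Fr₁ = V₁/√(g·y₁) = 4.46.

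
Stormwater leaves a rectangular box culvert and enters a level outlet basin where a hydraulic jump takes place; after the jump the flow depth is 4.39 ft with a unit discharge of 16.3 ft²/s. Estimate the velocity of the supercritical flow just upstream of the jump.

V₂ = q/y₂ = 16.3/4.39 = 3.71 ft/s; Fr₂ = V₂/√(g·y₂) = 0.312.
Since the conjugate-depth ratio holds either way, y₁/y₂ = ½[√(1 + 8Fr₂²) − 1] = ½[√1.780 − 1] = 0.167.
y₁ = 0.167 × 4.39 = 0.734 ft.
V₁ = q/y₁ = 16.3/0.734 = 22.2 ft/s.

V₁ = 22.2 ft/s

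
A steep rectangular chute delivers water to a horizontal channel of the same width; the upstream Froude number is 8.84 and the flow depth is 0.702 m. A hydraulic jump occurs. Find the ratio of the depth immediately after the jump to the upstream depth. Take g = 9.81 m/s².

Fr₁ = 8.84 (given).
Sequent-depth ratio: y₂/y₁ = ½[√(1 + 8Fr₁²) − 1] = ½[√626.2 − 1] = 12.0.

y₂/y₁ = 12.0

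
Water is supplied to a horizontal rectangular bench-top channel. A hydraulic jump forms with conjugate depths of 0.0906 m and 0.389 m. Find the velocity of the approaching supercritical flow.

For a rectangular channel the momentum equation gives q² = ½·g·y₁·y₂·(y₁ + y₂) = ½×9.81×0.0906×0.389×0.480 = 0.0829.
q = √0.0829 = 0.288 m²/s.
V₁ = q/y₁ = 0.288/0.0906 = 3.18 m/s.

V₁ = 3.18 m/s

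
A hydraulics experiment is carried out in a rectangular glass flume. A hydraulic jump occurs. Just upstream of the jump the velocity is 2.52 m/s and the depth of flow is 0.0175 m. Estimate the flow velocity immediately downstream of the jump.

V₂ = 0.311 m/s

Fr₁ = V₁/√(g·y₁) = 2.52/√(9.81×0.0175) = 6.08.
Sequent-depth ratio: y₂/y₁ = ½[√(1 + 8Fr₁²) − 1] = ½[√296.9 − 1] = 8.12.
y₂ = 8.12 × 0.0175 = 0.142 m.
q = V₁·y₁ = 2.52 × 0.0175 = 0.0441 m²/s.
V₂ = q/y₂ = 0.0441/0.142 = 0.311 m/s.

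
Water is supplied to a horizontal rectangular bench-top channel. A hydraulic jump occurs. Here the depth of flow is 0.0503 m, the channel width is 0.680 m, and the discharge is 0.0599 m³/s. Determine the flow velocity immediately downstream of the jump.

V₂ = 0.572 m/s

q = Q/b = 0.0599/0.680 = 0.0881 m²/s; V₁ = q/y₁ = 1.75 m/s. Fr₁ = V₁/√(g·y₁) = 2.49.
Conjugate-depth relation: y₂/y₁ = ½[√(1 + 8Fr₁²) − 1] = ½[√50.72 − 1] = 3.06.
y₂ = 3.06 × 0.0503 = 0.154 m.
V₂ = q/y₂ = 0.0881/0.154 = 0.572 m/s.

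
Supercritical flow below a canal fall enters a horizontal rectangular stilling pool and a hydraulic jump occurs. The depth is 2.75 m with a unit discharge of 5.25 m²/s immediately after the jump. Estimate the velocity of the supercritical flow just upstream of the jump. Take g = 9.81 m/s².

V₂ = q/y₂ = 5.25/2.75 = 1.91 m/s; Fr₂ = V₂/√(g·y₂) = 0.368.
Since the conjugate-depth ratio holds either way, y₁/y₂ = ½[√(1 + 8Fr₂²) − 1] = ½[√2.081 − 1] = 0.221.
y₁ = 0.221 × 2.75 = 0.608 m.
V₁ = q/y₁ = 5.25/0.608 = 8.63 m/s.

V₁ = 8.63 m/s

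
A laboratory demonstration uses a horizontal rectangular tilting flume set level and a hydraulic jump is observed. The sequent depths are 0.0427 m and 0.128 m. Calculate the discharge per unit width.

For a rectangular channel the momentum equation gives q² = ½·g·y₁·y₂·(y₁ + y₂) = ½×9.81×0.0427×0.128×0.171 = 0.00458.
q = √0.00458 = 0.0676 m²/s.

q = 0.0676 m²/s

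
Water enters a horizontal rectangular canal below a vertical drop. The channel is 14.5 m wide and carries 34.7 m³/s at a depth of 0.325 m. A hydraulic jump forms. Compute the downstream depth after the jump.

y₂ = 1.74 m

q = Q/b = 34.7/14.5 = 2.39 m²/s; V₁ = q/y₁ = 7.36 m/s. Fr₁ = V₁/√(g·y₁) = 4.12.
Conjugate-depth relation: y₂/y₁ = ½[√(1 + 8Fr₁²) − 1] = ½[√137.0 − 1] = 5.35.
y₂ = 5.35 × 0.325 = 1.74 m.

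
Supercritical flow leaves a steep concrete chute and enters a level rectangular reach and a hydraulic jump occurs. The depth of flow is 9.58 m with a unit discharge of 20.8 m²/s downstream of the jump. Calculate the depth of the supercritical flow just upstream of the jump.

y₁ = 0.880 m

V₂ = q/y₂ = 20.8/9.58 = 2.17 m/s; Fr₂ = V₂/√(g·y₂) = 0.224.
The Bélanger relation is symmetric: y₁/y₂ = ½[√(1 + 8Fr₂²) − 1] = ½[√1.401 − 1] = 0.0919.
y₁ = 0.0919 × 9.58 = 0.880 m.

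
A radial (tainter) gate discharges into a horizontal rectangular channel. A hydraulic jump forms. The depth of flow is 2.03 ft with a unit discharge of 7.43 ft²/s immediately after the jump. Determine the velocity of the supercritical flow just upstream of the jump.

V₂ = q/y₂ = 7.43/2.03 = 3.66 ft/s; Fr₂ = V₂/√(g·y₂) = 0.453.
Since the conjugate-depth ratio holds either way, y₁/y₂ = ½[√(1 + 8Fr₂²) − 1] = ½[√2.640 − 1] = 0.312.
y₁ = 0.312 × 2.03 = 0.634 ft.
V₁ = q/y₁ = 7.43/0.634 = 11.7 ft/s.

V₁ = 11.7 ft/s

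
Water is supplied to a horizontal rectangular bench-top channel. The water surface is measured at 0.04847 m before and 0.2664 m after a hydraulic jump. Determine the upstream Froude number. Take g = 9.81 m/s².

Fr₁ = 4.225

For a rectangular channel the momentum equation gives q² = ½·g·y₁·y₂·(y₁ + y₂) = ½×9.81×0.04847×0.2664×0.3149 = 0.01994.
q = √0.01994 = 0.1412 m²/s.
V₁ = q/y₁ = 2.914 m/s; Fr₁ = V₁/√(g·y₁) = 4.225.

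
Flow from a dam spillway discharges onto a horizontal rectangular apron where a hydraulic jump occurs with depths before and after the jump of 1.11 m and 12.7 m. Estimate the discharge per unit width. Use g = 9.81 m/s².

q = 30.9 m²/s

For a rectangular channel the momentum equation gives q² = ½·g·y₁·y₂·(y₁ + y₂) = ½×9.81×1.11×12.7×13.8 = 955.
q = √955 = 30.9 m²/s.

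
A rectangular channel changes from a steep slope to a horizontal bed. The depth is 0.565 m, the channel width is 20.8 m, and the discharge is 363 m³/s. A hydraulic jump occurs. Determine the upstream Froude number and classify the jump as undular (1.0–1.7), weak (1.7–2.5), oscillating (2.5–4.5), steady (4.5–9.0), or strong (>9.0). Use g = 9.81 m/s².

q = Q/b = 363/20.8 = 17.5 m²/s; V₁ = q/y₁ = 30.9 m/s. Fr₁ = V₁/√(g·y₁) = 13.1.
Fr₁ = 13.1 lies in the strong range.

Fr₁ = 13.1; strong jump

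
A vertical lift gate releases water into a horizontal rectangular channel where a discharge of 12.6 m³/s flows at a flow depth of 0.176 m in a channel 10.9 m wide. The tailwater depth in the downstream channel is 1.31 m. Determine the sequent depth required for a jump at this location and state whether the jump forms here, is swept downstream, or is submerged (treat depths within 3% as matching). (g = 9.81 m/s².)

y₂ = 1.16 m; the jump is submerged

q = Q/b = 12.6/10.9 = 1.16 m²/s; V₁ = q/y₁ = 6.57 m/s. Fr₁ = V₁/√(g·y₁) = 5.00.
By Bélanger, y₂/y₁ = ½[√(1 + 8Fr₁²) − 1] = ½[√200.9 − 1] = 6.59.
y₂ = 6.59 × 0.176 = 1.16 m.
Tailwater y_tw = 1.31 m: y_tw > y₂, so the jump is submerged.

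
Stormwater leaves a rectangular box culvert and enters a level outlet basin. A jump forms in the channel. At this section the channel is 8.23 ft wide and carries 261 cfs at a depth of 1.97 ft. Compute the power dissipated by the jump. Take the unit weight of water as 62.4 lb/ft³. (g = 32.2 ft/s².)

P = 16.7 hp

q = Q/b = 261/8.23 = 31.7 ft²/s; V₁ = q/y₁ = 16.1 ft/s. Fr₁ = V₁/√(g·y₁) = 2.02.
By Bélanger, y₂/y₁ = ½[√(1 + 8Fr₁²) − 1] = ½[√33.68 − 1] = 2.40.
y₂ = 2.40 × 1.97 = 4.73 ft.
V₂ = q/y₂ = 31.7/4.73 = 6.70 ft/s. E₁ = y₁ + V₁²/2g = 5.99 ft; E₂ = y₂ + V₂²/2g = 5.43 ft. ΔE = E₁ − E₂ = 0.565 ft.
P = γ·Q·ΔE/550 = 62.4 × 261 × 0.565 / 550 = 16.7 hp.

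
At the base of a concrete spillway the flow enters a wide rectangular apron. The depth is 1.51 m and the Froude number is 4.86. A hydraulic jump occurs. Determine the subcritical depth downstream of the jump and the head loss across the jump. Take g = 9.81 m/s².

y₂ = 9.65 m; ΔE = 9.26 m

Fr₁ = 4.86 (given).
Conjugate-depth relation: y₂/y₁ = ½[√(1 + 8Fr₁²) − 1] = ½[√190.0 − 1] = 6.39.
y₂ = 6.39 × 1.51 = 9.65 m.
Head loss: ΔE = (y₂ − y₁)³/(4y₁y₂) = (9.65 − 1.51)³/(4×1.51×9.65) = 540/58.3 = 9.26 m.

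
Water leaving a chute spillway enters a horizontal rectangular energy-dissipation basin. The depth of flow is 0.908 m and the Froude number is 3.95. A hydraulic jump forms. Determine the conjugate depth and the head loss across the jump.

y₂ = 4.64 m; ΔE = 3.08 m

Fr₁ = 3.95 (given).
By Bélanger, y₂/y₁ = ½[√(1 + 8Fr₁²) − 1] = ½[√125.8 − 1] = 5.11.
y₂ = 5.11 × 0.908 = 4.64 m.
V₁ = Fr₁·√(g·y₁) = 3.95×√(9.81×0.908) = 11.8 m/s; q = V₁·y₁ = 10.7 m²/s. V₂ = q/y₂ = 10.7/4.64 = 2.31 m/s. E₁ = y₁ + V₁²/2g = 7.99 m; E₂ = y₂ + V₂²/2g = 4.91 m. ΔE = E₁ − E₂ = 3.08 m.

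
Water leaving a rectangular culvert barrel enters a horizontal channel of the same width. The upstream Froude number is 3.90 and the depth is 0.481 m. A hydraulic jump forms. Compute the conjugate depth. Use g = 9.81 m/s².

y₂ = 2.42 m

Fr₁ = 3.90 (given).
By Bélanger, y₂/y₁ = ½[√(1 + 8Fr₁²) − 1] = ½[√122.7 − 1] = 5.04.
y₂ = 5.04 × 0.481 = 2.42 m.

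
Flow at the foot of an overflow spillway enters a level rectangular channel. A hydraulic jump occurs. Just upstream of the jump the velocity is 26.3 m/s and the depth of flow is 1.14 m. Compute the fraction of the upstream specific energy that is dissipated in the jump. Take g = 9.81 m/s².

ΔE/E₁ = 0.658 (65.8%)

Fr₁ = V₁/√(g·y₁) = 26.3/√(9.81×1.14) = 7.86.
Conjugate-depth relation: y₂/y₁ = ½[√(1 + 8Fr₁²) − 1] = ½[√495.8 − 1] = 10.6.
y₂ = 10.6 × 1.14 = 12.1 m.
E₁ = y₁ + V₁²/2g = 36.4 m. ΔE = (y₂ − y₁)³/(4y₁y₂) = 24.0 m. ΔE/E₁ = 24.0/36.4 = 0.658.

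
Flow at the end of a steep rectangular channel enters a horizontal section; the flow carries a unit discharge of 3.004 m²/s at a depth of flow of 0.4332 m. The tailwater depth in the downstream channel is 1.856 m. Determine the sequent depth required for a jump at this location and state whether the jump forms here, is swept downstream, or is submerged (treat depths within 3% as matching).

V₁ = q/y₁ = 3.004/0.4332 = 6.934 m/s. Fr₁ = V₁/√(g·y₁) = 6.934/√(9.81×0.4332) = 3.364.
Bélanger equation: y₂/y₁ = ½[√(1 + 8Fr₁²) − 1] = ½[√91.522 − 1] = 4.283.
y₂ = 4.283 × 0.4332 = 1.856 m.
Tailwater y_tw = 1.856 m: y_tw ≈ y₂, so the jump forms here.

y₂ = 1.856 m; the jump forms here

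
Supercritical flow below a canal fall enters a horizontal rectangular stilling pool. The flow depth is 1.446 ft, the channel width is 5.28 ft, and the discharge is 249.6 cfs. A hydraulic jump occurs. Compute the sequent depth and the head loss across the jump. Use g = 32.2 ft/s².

y₂ = 9.101 ft; ΔE = 8.522 ft

q = Q/b = 249.6/5.28 = 47.27 ft²/s; V₁ = q/y₁ = 32.69 ft/s. Fr₁ = V₁/√(g·y₁) = 4.791.
By Bélanger, y₂/y₁ = ½[√(1 + 8Fr₁²) − 1] = ½[√184.63 − 1] = 6.294.
y₂ = 6.294 × 1.446 = 9.101 ft.
V₂ = q/y₂ = 47.27/9.101 = 5.194 ft/s. E₁ = y₁ + V₁²/2g = 18.04 ft; E₂ = y₂ + V₂²/2g = 9.520 ft. ΔE = E₁ − E₂ = 8.522 ft.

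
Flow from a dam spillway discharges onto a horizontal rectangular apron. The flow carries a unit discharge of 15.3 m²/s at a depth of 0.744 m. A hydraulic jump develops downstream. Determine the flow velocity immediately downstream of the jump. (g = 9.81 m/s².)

V₁ = q/y₁ = 15.3/0.744 = 20.6 m/s. Fr₁ = V₁/√(g·y₁) = 20.6/√(9.81×0.744) = 7.61.
By Bélanger, y₂/y₁ = ½[√(1 + 8Fr₁²) − 1] = ½[√464.5 − 1] = 10.3.
y₂ = 10.3 × 0.744 = 7.65 m.
V₂ = q/y₂ = 15.3/7.65 = 2.00 m/s.

V₂ = 2.00 m/s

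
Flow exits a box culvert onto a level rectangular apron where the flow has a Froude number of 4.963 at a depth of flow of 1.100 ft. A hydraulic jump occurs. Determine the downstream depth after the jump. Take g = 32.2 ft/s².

Fr₁ = 4.963 (given).
From the momentum equation for a rectangular channel, y₂/y₁ = ½[√(1 + 8Fr₁²) − 1] = ½[√198.05 − 1] = 6.537.
y₂ = 6.537 × 1.100 = 7.190 ft.

y₂ = 7.190 ft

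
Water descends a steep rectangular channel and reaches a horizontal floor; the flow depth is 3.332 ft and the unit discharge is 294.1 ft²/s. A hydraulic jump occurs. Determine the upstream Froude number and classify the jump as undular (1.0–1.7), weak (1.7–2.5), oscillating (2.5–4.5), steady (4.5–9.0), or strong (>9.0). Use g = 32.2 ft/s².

V₁ = q/y₁ = 294.1/3.332 = 88.27 ft/s. Fr₁ = V₁/√(g·y₁) = 88.27/√(32.2×3.332) = 8.521.
Fr₁ = 8.521 lies in the steady range.

Fr₁ = 8.521; steady jump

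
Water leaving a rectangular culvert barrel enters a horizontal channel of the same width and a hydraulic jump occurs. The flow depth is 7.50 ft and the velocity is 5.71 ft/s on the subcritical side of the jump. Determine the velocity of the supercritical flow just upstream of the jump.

V₁ = 25.8 ft/s

Fr₂ = V₂/√(g·y₂) = 5.71/√(32.2×7.50) = 0.367.
The Bélanger relation is symmetric: y₁/y₂ = ½[√(1 + 8Fr₂²) − 1] = ½[√2.080 − 1] = 0.221.
y₁ = 0.221 × 7.50 = 1.66 ft.
V₁ = q/y₁ = 42.8/1.66 = 25.8 ft/s.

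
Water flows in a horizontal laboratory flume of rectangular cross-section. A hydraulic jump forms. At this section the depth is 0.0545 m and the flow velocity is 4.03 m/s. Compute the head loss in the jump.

Fr₁ = V₁/√(g·y₁) = 4.03/√(9.81×0.0545) = 5.51.
Bélanger equation: y₂/y₁ = ½[√(1 + 8Fr₁²) − 1] = ½[√244.0 − 1] = 7.31.
y₂ = 7.31 × 0.0545 = 0.398 m.
q = V₁·y₁ = 4.03 × 0.0545 = 0.220 m²/s. V₂ = q/y₂ = 0.220/0.398 = 0.551 m/s. E₁ = y₁ + V₁²/2g = 0.882 m; E₂ = y₂ + V₂²/2g = 0.414 m. ΔE = E₁ − E₂ = 0.468 m.

ΔE = 0.468 m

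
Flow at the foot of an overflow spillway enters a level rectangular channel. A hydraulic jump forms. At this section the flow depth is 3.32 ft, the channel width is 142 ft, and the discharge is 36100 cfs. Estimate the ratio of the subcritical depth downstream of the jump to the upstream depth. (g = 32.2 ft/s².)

q = Q/b = 36100/142 = 254 ft²/s; V₁ = q/y₁ = 76.6 ft/s. Fr₁ = V₁/√(g·y₁) = 7.41.
From the momentum equation for a rectangular channel, y₂/y₁ = ½[√(1 + 8Fr₁²) − 1] = ½[√439.8 − 1] = 9.99.

y₂/y₁ = 9.99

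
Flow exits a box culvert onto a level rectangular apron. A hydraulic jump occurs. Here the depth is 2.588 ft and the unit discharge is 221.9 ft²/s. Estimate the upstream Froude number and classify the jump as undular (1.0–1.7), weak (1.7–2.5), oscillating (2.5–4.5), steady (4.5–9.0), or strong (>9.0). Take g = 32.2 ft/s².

V₁ = q/y₁ = 221.9/2.588 = 85.74 ft/s. Fr₁ = V₁/√(g·y₁) = 85.74/√(32.2×2.588) = 9.393.
Fr₁ = 9.393 lies in the strong range.

Fr₁ = 9.393; strong jump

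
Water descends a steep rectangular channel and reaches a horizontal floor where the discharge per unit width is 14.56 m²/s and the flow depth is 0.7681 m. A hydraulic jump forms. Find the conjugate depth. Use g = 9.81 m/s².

V₁ = q/y₁ = 14.56/0.7681 = 18.96 m/s. Fr₁ = V₁/√(g·y₁) = 18.96/√(9.81×0.7681) = 6.906.
By Bélanger, y₂/y₁ = ½[√(1 + 8Fr₁²) − 1] = ½[√382.50 − 1] = 9.279.
y₂ = 9.279 × 0.7681 = 7.127 m.

y₂ = 7.127 m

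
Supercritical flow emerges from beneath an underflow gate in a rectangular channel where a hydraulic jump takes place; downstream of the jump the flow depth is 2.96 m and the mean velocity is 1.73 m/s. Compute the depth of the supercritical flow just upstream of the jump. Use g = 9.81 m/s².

y₁ = 0.519 m

Fr₂ = V₂/√(g·y₂) = 1.73/√(9.81×2.96) = 0.321.
Applying the sequent-depth relation in reverse, y₁/y₂ = ½[√(1 + 8Fr₂²) − 1] = ½[√1.825 − 1] = 0.175.
y₁ = 0.175 × 2.96 = 0.519 m.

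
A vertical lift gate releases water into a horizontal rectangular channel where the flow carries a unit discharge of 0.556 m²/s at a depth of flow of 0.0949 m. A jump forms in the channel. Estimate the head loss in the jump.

V₁ = q/y₁ = 0.556/0.0949 = 5.86 m/s. Fr₁ = V₁/√(g·y₁) = 5.86/√(9.81×0.0949) = 6.07.
From the momentum equation for a rectangular channel, y₂/y₁ = ½[√(1 + 8Fr₁²) − 1] = ½[√296.0 − 1] = 8.10.
y₂ = 8.10 × 0.0949 = 0.769 m.
Head loss: ΔE = (y₂ − y₁)³/(4y₁y₂) = (0.769 − 0.0949)³/(4×0.0949×0.769) = 0.306/0.292 = 1.05 m.

ΔE = 1.05 m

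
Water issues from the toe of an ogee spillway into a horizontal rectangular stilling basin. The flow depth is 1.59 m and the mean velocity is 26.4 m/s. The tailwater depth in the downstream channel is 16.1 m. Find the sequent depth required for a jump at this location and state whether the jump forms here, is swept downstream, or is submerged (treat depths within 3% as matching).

y₂ = 14.3 m; the jump is submerged

Fr₁ = V₁/√(g·y₁) = 26.4/√(9.81×1.59) = 6.68.
Bélanger equation: y₂/y₁ = ½[√(1 + 8Fr₁²) − 1] = ½[√358.5 − 1] = 8.97.
y₂ = 8.97 × 1.59 = 14.3 m.
Tailwater y_tw = 16.1 m: y_tw > y₂, so the jump is submerged.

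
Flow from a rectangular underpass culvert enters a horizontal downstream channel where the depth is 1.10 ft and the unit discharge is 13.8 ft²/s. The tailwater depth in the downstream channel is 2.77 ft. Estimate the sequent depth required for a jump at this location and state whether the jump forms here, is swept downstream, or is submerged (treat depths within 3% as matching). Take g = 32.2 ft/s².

y₂ = 2.78 ft; the jump forms here

V₁ = q/y₁ = 13.8/1.10 = 12.5 ft/s. Fr₁ = V₁/√(g·y₁) = 12.5/√(32.2×1.10) = 2.11.
By Bélanger, y₂/y₁ = ½[√(1 + 8Fr₁²) − 1] = ½[√36.55 − 1] = 2.52.
y₂ = 2.52 × 1.10 = 2.78 ft.
Tailwater y_tw = 2.77 ft: y_tw ≈ y₂, so the jump forms here.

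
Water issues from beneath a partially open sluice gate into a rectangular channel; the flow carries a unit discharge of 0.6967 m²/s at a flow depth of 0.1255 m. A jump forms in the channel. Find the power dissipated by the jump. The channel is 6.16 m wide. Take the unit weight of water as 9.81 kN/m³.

V₁ = q/y₁ = 0.6967/0.1255 = 5.551 m/s. Fr₁ = V₁/√(g·y₁) = 5.551/√(9.81×0.1255) = 5.003.
By Bélanger, y₂/y₁ = ½[√(1 + 8Fr₁²) − 1] = ½[√201.25 − 1] = 6.593.
y₂ = 6.593 × 0.1255 = 0.8274 m.
Head loss: ΔE = (y₂ − y₁)³/(4y₁y₂) = (0.8274 − 0.1255)³/(4×0.1255×0.8274) = 0.3459/0.4154 = 0.8327 m.
Q = q·b = 0.6967 × 6.16 = 4.292 m³/s. P = γ·Q·ΔE = 9.81 × 4.292 × 0.8327 = 35.06 kW.

P = 35.06 kW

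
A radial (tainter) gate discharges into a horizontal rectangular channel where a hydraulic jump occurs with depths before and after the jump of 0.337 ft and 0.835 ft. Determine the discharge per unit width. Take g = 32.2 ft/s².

q = 2.30 ft²/s

For a rectangular channel the momentum equation gives q² = ½·g·y₁·y₂·(y₁ + y₂) = ½×32.2×0.337×0.835×1.17 = 5.31.
q = √5.31 = 2.30 ft²/s.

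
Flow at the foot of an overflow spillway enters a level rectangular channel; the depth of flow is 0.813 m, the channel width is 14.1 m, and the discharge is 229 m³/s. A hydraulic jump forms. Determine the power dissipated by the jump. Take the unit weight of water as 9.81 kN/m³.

q = Q/b = 229/14.1 = 16.2 m²/s; V₁ = q/y₁ = 20.0 m/s. Fr₁ = V₁/√(g·y₁) = 7.07.
By Bélanger, y₂/y₁ = ½[√(1 + 8Fr₁²) − 1] = ½[√401.3 − 1] = 9.52.
y₂ = 9.52 × 0.813 = 7.74 m.
V₂ = q/y₂ = 16.2/7.74 = 2.10 m/s. E₁ = y₁ + V₁²/2g = 21.2 m; E₂ = y₂ + V₂²/2g = 7.96 m. ΔE = E₁ − E₂ = 13.2 m.
P = γ·Q·ΔE = 9.81 × 229 × 13.2 = 29635 kW.

P = 29635 kW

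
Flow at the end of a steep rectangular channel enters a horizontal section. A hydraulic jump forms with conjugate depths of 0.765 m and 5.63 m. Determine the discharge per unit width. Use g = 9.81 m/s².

q = 11.6 m²/s

For a rectangular channel the momentum equation gives q² = ½·g·y₁·y₂·(y₁ + y₂) = ½×9.81×0.765×5.63×6.39 = 135.
q = √135 = 11.6 m²/s.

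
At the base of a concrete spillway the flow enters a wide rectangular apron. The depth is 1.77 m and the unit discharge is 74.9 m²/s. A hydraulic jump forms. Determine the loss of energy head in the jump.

ΔE = 68.0 m

V₁ = q/y₁ = 74.9/1.77 = 42.3 m/s. Fr₁ = V₁/√(g·y₁) = 42.3/√(9.81×1.77) = 10.2.
Sequent-depth ratio: y₂/y₁ = ½[√(1 + 8Fr₁²) − 1] = ½[√826.0 − 1] = 13.9.
y₂ = 13.9 × 1.77 = 24.6 m.
Head loss: ΔE = (y₂ − y₁)³/(4y₁y₂) = (24.6 − 1.77)³/(4×1.77×24.6) = 11822/174 = 68.0 m.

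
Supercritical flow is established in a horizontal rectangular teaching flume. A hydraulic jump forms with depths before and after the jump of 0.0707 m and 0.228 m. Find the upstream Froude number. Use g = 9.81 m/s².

For a rectangular channel the momentum equation gives q² = ½·g·y₁·y₂·(y₁ + y₂) = ½×9.81×0.0707×0.228×0.299 = 0.0236.
q = √0.0236 = 0.154 m²/s.
V₁ = q/y₁ = 2.17 m/s; Fr₁ = V₁/√(g·y₁) = 2.61.

Fr₁ = 2.61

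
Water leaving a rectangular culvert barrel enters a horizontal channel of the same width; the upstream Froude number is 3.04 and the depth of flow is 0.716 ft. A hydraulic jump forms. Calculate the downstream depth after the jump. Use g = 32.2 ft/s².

Fr₁ = 3.04 (given).
Conjugate-depth relation: y₂/y₁ = ½[√(1 + 8Fr₁²) − 1] = ½[√74.93 − 1] = 3.83.
y₂ = 3.83 × 0.716 = 2.74 ft.

y₂ = 2.74 ft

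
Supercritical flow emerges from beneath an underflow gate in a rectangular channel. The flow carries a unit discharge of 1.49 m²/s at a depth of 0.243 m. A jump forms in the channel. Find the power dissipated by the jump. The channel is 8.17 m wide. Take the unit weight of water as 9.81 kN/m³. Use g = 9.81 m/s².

P = 100 kW

V₁ = q/y₁ = 1.49/0.243 = 6.13 m/s. Fr₁ = V₁/√(g·y₁) = 6.13/√(9.81×0.243) = 3.97.
By Bélanger, y₂/y₁ = ½[√(1 + 8Fr₁²) − 1] = ½[√127.2 − 1] = 5.14.
y₂ = 5.14 × 0.243 = 1.25 m.
Head loss: ΔE = (y₂ − y₁)³/(4y₁y₂) = (1.25 − 0.243)³/(4×0.243×1.25) = 1.02/1.21 = 0.838 m.
Q = q·b = 1.49 × 8.17 = 12.2 m³/s. P = γ·Q·ΔE = 9.81 × 12.2 × 0.838 = 100 kW.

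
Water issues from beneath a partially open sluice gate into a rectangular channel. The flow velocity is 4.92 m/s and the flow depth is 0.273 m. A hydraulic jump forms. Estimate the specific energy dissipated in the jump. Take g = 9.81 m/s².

Fr₁ = V₁/√(g·y₁) = 4.92/√(9.81×0.273) = 3.01.
From the momentum equation for a rectangular channel, y₂/y₁ = ½[√(1 + 8Fr₁²) − 1] = ½[√73.31 − 1] = 3.78.
y₂ = 3.78 × 0.273 = 1.03 m.
q = V₁·y₁ = 4.92 × 0.273 = 1.34 m²/s. V₂ = q/y₂ = 1.34/1.03 = 1.30 m/s. E₁ = y₁ + V₁²/2g = 1.51 m; E₂ = y₂ + V₂²/2g = 1.12 m. ΔE = E₁ − E₂ = 0.388 m.

ΔE = 0.388 m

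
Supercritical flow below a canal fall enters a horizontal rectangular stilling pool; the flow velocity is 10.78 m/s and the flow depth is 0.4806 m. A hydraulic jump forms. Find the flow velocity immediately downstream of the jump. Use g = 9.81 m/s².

Fr₁ = V₁/√(g·y₁) = 10.78/√(9.81×0.4806) = 4.965.
From the momentum equation for a rectangular channel, y₂/y₁ = ½[√(1 + 8Fr₁²) − 1] = ½[√198.19 − 1] = 6.539.
y₂ = 6.539 × 0.4806 = 3.143 m.
q = V₁·y₁ = 10.78 × 0.4806 = 5.181 m²/s.
V₂ = q/y₂ = 5.181/3.143 = 1.649 m/s.

V₂ = 1.649 m/s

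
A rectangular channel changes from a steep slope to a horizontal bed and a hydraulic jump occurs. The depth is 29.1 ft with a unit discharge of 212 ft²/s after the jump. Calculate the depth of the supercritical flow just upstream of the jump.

V₂ = q/y₂ = 212/29.1 = 7.29 ft/s; Fr₂ = V₂/√(g·y₂) = 0.238.
The Bélanger relation is symmetric: y₁/y₂ = ½[√(1 + 8Fr₂²) − 1] = ½[√1.453 − 1] = 0.103.
y₁ = 0.103 × 29.1 = 2.99 ft.

y₁ = 2.99 ft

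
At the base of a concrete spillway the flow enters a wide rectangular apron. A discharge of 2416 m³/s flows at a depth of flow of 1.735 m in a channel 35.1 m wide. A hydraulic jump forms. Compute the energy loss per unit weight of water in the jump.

q = Q/b = 2416/35.1 = 68.83 m²/s; V₁ = q/y₁ = 39.67 m/s. Fr₁ = V₁/√(g·y₁) = 9.616.
By Bélanger, y₂/y₁ = ½[√(1 + 8Fr₁²) − 1] = ½[√740.78 − 1] = 13.11.
y₂ = 13.11 × 1.735 = 22.74 m.
Head loss: ΔE = (y₂ − y₁)³/(4y₁y₂) = (22.74 − 1.735)³/(4×1.735×22.74) = 9272/157.8 = 58.74 m.

ΔE = 58.74 m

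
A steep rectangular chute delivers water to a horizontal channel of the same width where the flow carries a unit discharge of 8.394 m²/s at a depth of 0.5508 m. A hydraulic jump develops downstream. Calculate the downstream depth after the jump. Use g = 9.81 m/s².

y₂ = 4.839 m

V₁ = q/y₁ = 8.394/0.5508 = 15.24 m/s. Fr₁ = V₁/√(g·y₁) = 15.24/√(9.81×0.5508) = 6.556.
By Bélanger, y₂/y₁ = ½[√(1 + 8Fr₁²) − 1] = ½[√344.86 − 1] = 8.785.
y₂ = 8.785 × 0.5508 = 4.839 m.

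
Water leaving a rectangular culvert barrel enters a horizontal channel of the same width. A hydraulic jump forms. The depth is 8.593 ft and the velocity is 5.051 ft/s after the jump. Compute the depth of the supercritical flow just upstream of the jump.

y₁ = 1.367 ft

Fr₂ = V₂/√(g·y₂) = 5.051/√(32.2×8.593) = 0.3037.
The Bélanger relation is symmetric: y₁/y₂ = ½[√(1 + 8Fr₂²) − 1] = ½[√1.7376 − 1] = 0.1591.
y₁ = 0.1591 × 8.593 = 1.367 ft.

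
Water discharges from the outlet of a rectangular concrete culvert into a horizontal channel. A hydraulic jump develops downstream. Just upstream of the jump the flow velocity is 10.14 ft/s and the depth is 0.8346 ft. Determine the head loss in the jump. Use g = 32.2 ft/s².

ΔE = 0.2035 ft

Fr₁ = V₁/√(g·y₁) = 10.14/√(32.2×0.8346) = 1.956.
Sequent-depth ratio: y₂/y₁ = ½[√(1 + 8Fr₁²) − 1] = ½[√31.608 − 1] = 2.311.
y₂ = 2.311 × 0.8346 = 1.929 ft.
Head loss: ΔE = (y₂ − y₁)³/(4y₁y₂) = (1.929 − 0.8346)³/(4×0.8346×1.929) = 1.310/6.439 = 0.2035 ft.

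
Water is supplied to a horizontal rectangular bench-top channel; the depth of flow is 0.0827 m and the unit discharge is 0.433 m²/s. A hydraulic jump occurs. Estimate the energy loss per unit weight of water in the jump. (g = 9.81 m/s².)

V₁ = q/y₁ = 0.433/0.0827 = 5.24 m/s. Fr₁ = V₁/√(g·y₁) = 5.24/√(9.81×0.0827) = 5.81.
Conjugate-depth relation: y₂/y₁ = ½[√(1 + 8Fr₁²) − 1] = ½[√271.3 − 1] = 7.74.
y₂ = 7.74 × 0.0827 = 0.640 m.
V₂ = q/y₂ = 0.433/0.640 = 0.677 m/s. E₁ = y₁ + V₁²/2g = 1.48 m; E₂ = y₂ + V₂²/2g = 0.663 m. ΔE = E₁ − E₂ = 0.817 m.

ΔE = 0.817 m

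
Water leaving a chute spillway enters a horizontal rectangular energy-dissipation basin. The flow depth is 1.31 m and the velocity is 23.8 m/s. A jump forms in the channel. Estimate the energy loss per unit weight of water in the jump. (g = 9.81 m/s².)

ΔE = 18.2 m

Fr₁ = V₁/√(g·y₁) = 23.8/√(9.81×1.31) = 6.64.
Bélanger equation: y₂/y₁ = ½[√(1 + 8Fr₁²) − 1] = ½[√353.6 − 1] = 8.90.
y₂ = 8.90 × 1.31 = 11.7 m.
q = V₁·y₁ = 23.8 × 1.31 = 31.2 m²/s. V₂ = q/y₂ = 31.2/11.7 = 2.67 m/s. E₁ = y₁ + V₁²/2g = 30.2 m; E₂ = y₂ + V₂²/2g = 12.0 m. ΔE = E₁ − E₂ = 18.2 m.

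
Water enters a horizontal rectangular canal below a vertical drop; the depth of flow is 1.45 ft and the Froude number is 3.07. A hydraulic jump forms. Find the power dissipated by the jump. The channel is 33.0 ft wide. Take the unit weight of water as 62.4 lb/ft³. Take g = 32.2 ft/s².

Fr₁ = 3.07 (given).
Conjugate-depth relation: y₂/y₁ = ½[√(1 + 8Fr₁²) − 1] = ½[√76.40 − 1] = 3.87.
y₂ = 3.87 × 1.45 = 5.61 ft.
V₁ = Fr₁·√(g·y₁) = 3.07×√(32.2×1.45) = 21.0 ft/s; q = V₁·y₁ = 30.4 ft²/s. V₂ = q/y₂ = 30.4/5.61 = 5.42 ft/s. E₁ = y₁ + V₁²/2g = 8.28 ft; E₂ = y₂ + V₂²/2g = 6.07 ft. ΔE = E₁ − E₂ = 2.21 ft.
Q = q·b = 30.4 × 33.0 = 1004 cfs. P = γ·Q·ΔE/550 = 62.4 × 1004 × 2.21 / 550 = 252 hp.

P = 252 hp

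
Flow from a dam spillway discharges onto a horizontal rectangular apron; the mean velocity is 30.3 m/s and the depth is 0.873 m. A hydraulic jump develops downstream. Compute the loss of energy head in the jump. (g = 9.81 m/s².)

Fr₁ = V₁/√(g·y₁) = 30.3/√(9.81×0.873) = 10.4.
From the momentum equation for a rectangular channel, y₂/y₁ = ½[√(1 + 8Fr₁²) − 1] = ½[√858.6 − 1] = 14.2.
y₂ = 14.2 × 0.873 = 12.4 m.
Head loss: ΔE = (y₂ − y₁)³/(4y₁y₂) = (12.4 − 0.873)³/(4×0.873×12.4) = 1513/43.1 = 35.1 m.

ΔE = 35.1 m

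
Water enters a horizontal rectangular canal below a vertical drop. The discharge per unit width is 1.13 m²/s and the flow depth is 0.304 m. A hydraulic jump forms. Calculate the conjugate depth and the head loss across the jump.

y₂ = 0.786 m; ΔE = 0.117 m

V₁ = q/y₁ = 1.13/0.304 = 3.72 m/s. Fr₁ = V₁/√(g·y₁) = 3.72/√(9.81×0.304) = 2.15.
Sequent-depth ratio: y₂/y₁ = ½[√(1 + 8Fr₁²) − 1] = ½[√38.06 − 1] = 2.58.
y₂ = 2.58 × 0.304 = 0.786 m.
Head loss: ΔE = (y₂ − y₁)³/(4y₁y₂) = (0.786 − 0.304)³/(4×0.304×0.786) = 0.112/0.956 = 0.117 m.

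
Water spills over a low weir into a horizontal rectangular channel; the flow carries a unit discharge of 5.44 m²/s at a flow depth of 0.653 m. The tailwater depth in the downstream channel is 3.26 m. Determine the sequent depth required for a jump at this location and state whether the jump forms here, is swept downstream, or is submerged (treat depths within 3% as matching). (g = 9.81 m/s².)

y₂ = 2.73 m; the jump is submerged

V₁ = q/y₁ = 5.44/0.653 = 8.33 m/s. Fr₁ = V₁/√(g·y₁) = 8.33/√(9.81×0.653) = 3.29.
Bélanger equation: y₂/y₁ = ½[√(1 + 8Fr₁²) − 1] = ½[√87.67 − 1] = 4.18.
y₂ = 4.18 × 0.653 = 2.73 m.
Tailwater y_tw = 3.26 m: y_tw > y₂, so the jump is submerged.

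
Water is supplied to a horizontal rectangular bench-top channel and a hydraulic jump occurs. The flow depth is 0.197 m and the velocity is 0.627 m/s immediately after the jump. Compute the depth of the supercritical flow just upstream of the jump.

y₁ = 0.0612 m

Fr₂ = V₂/√(g·y₂) = 0.627/√(9.81×0.197) = 0.451.
The Bélanger relation is symmetric: y₁/y₂ = ½[√(1 + 8Fr₂²) − 1] = ½[√2.627 − 1] = 0.310.
y₁ = 0.310 × 0.197 = 0.0612 m.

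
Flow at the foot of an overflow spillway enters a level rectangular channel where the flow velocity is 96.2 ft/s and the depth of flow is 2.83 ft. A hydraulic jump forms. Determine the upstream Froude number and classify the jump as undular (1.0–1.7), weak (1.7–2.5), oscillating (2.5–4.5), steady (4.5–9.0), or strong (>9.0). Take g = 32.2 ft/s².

Fr₁ = 10.1; strong jump

Fr₁ = V₁/√(g·y₁) = 96.2/√(32.2×2.83) = 10.1.
Fr₁ = 10.1 lies in the strong range.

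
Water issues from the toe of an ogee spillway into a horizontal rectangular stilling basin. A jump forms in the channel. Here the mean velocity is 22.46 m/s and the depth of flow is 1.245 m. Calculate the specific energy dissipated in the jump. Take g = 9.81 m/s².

ΔE = 15.90 m

Fr₁ = V₁/√(g·y₁) = 22.46/√(9.81×1.245) = 6.427.
From the momentum equation for a rectangular channel, y₂/y₁ = ½[√(1 + 8Fr₁²) − 1] = ½[√331.42 − 1] = 8.603.
y₂ = 8.603 × 1.245 = 10.71 m.
Head loss: ΔE = (y₂ − y₁)³/(4y₁y₂) = (10.71 − 1.245)³/(4×1.245×10.71) = 848.0/53.34 = 15.90 m.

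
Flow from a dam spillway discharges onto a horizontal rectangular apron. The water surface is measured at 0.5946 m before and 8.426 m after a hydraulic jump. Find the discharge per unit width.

q = 14.89 m²/s

For a rectangular channel the momentum equation gives q² = ½·g·y₁·y₂·(y₁ + y₂) = ½×9.81×0.5946×8.426×9.021 = 221.7.
q = √221.7 = 14.89 m²/s.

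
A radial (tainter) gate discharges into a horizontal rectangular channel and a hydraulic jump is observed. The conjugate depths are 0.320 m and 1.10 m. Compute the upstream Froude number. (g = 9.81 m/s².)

Fr₁ = 2.76

For a rectangular channel the momentum equation gives q² = ½·g·y₁·y₂·(y₁ + y₂) = ½×9.81×0.320×1.10×1.42 = 2.45.
q = √2.45 = 1.57 m²/s.
V₁ = q/y₁ = 4.89 m/s; Fr₁ = V₁/√(g·y₁) = 2.76.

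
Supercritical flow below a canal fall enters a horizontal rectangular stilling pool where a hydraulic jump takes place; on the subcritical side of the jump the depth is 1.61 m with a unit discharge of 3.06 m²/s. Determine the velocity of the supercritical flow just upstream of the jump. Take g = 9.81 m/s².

V₁ = 5.57 m/s

V₂ = q/y₂ = 3.06/1.61 = 1.90 m/s; Fr₂ = V₂/√(g·y₂) = 0.478.
The Bélanger relation is symmetric: y₁/y₂ = ½[√(1 + 8Fr₂²) − 1] = ½[√2.830 − 1] = 0.341.
y₁ = 0.341 × 1.61 = 0.549 m.
V₁ = q/y₁ = 3.06/0.549 = 5.57 m/s.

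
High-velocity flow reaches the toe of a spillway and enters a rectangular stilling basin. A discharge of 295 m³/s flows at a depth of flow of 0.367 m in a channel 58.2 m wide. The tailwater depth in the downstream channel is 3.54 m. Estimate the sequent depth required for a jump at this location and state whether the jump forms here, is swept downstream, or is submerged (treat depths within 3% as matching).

y₂ = 3.60 m; the jump forms here

q = Q/b = 295/58.2 = 5.07 m²/s; V₁ = q/y₁ = 13.8 m/s. Fr₁ = V₁/√(g·y₁) = 7.28.
Bélanger equation: y₂/y₁ = ½[√(1 + 8Fr₁²) − 1] = ½[√424.9 − 1] = 9.81.
y₂ = 9.81 × 0.367 = 3.60 m.
Tailwater y_tw = 3.54 m: y_tw ≈ y₂, so the jump forms here.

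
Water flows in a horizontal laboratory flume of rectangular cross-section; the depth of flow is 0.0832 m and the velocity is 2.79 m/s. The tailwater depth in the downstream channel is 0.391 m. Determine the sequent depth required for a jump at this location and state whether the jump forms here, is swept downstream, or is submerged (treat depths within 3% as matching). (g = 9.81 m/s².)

y₂ = 0.324 m; the jump is submerged

Fr₁ = V₁/√(g·y₁) = 2.79/√(9.81×0.0832) = 3.09.
Conjugate-depth relation: y₂/y₁ = ½[√(1 + 8Fr₁²) − 1] = ½[√77.30 − 1] = 3.90.
y₂ = 3.90 × 0.0832 = 0.324 m.
Tailwater y_tw = 0.391 m: y_tw > y₂, so the jump is submerged.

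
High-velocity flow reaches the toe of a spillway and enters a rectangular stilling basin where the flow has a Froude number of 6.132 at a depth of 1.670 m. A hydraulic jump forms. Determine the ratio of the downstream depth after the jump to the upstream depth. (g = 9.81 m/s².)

y₂/y₁ = 8.186

Fr₁ = 6.132 (given).
From the momentum equation for a rectangular channel, y₂/y₁ = ½[√(1 + 8Fr₁²) − 1] = ½[√301.81 − 1] = 8.186.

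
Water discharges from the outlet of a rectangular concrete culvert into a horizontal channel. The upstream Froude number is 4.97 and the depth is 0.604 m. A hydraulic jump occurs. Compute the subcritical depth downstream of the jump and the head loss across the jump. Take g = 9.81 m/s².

Fr₁ = 4.97 (given).
Conjugate-depth relation: y₂/y₁ = ½[√(1 + 8Fr₁²) − 1] = ½[√198.6 − 1] = 6.55.
y₂ = 6.55 × 0.604 = 3.95 m.
Head loss: ΔE = (y₂ − y₁)³/(4y₁y₂) = (3.95 − 0.604)³/(4×0.604×3.95) = 37.6/9.55 = 3.94 m.

y₂ = 3.95 m; ΔE = 3.94 m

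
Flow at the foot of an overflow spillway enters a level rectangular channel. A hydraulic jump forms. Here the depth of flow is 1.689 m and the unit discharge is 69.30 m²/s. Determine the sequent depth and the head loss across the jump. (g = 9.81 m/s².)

y₂ = 23.25 m; ΔE = 63.79 m

V₁ = q/y₁ = 69.30/1.689 = 41.03 m/s. Fr₁ = V₁/√(g·y₁) = 41.03/√(9.81×1.689) = 10.08.
By Bélanger, y₂/y₁ = ½[√(1 + 8Fr₁²) − 1] = ½[√813.83 − 1] = 13.76.
y₂ = 13.76 × 1.689 = 23.25 m.
V₂ = q/y₂ = 69.30/23.25 = 2.981 m/s. E₁ = y₁ + V₁²/2g = 87.49 m; E₂ = y₂ + V₂²/2g = 23.70 m. ΔE = E₁ − E₂ = 63.79 m.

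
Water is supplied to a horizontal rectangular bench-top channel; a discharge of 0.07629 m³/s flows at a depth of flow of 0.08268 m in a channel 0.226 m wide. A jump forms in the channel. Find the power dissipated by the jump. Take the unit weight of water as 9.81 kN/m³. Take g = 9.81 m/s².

P = 0.3127 kW

q = Q/b = 0.07629/0.226 = 0.3376 m²/s; V₁ = q/y₁ = 4.083 m/s. Fr₁ = V₁/√(g·y₁) = 4.533.
From the momentum equation for a rectangular channel, y₂/y₁ = ½[√(1 + 8Fr₁²) − 1] = ½[√165.41 − 1] = 5.931.
y₂ = 5.931 × 0.08268 = 0.4903 m.
V₂ = q/y₂ = 0.3376/0.4903 = 0.6884 m/s. E₁ = y₁ + V₁²/2g = 0.9323 m; E₂ = y₂ + V₂²/2g = 0.5145 m. ΔE = E₁ − E₂ = 0.4178 m.
P = γ·Q·ΔE = 9.81 × 0.07629 × 0.4178 = 0.3127 kW.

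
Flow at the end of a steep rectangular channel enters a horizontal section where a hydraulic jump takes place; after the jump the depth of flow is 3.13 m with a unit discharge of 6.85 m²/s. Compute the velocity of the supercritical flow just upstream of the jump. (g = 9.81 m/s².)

V₁ = 8.77 m/s

V₂ = q/y₂ = 6.85/3.13 = 2.19 m/s; Fr₂ = V₂/√(g·y₂) = 0.395.
The Bélanger relation is symmetric: y₁/y₂ = ½[√(1 + 8Fr₂²) − 1] = ½[√2.248 − 1] = 0.250.
y₁ = 0.250 × 3.13 = 0.781 m.
V₁ = q/y₁ = 6.85/0.781 = 8.77 m/s.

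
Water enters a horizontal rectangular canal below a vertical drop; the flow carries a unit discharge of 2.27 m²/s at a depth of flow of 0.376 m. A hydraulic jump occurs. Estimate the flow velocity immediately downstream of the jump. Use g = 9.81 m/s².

V₂ = 1.52 m/s

V₁ = q/y₁ = 2.27/0.376 = 6.04 m/s. Fr₁ = V₁/√(g·y₁) = 6.04/√(9.81×0.376) = 3.14.
By Bélanger, y₂/y₁ = ½[√(1 + 8Fr₁²) − 1] = ½[√80.05 − 1] = 3.97.
y₂ = 3.97 × 0.376 = 1.49 m.
V₂ = q/y₂ = 2.27/1.49 = 1.52 m/s.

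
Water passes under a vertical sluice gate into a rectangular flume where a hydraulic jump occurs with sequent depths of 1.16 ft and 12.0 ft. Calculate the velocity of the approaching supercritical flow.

V₁ = 46.8 ft/s

For a rectangular channel the momentum equation gives q² = ½·g·y₁·y₂·(y₁ + y₂) = ½×32.2×1.16×12.0×13.2 = 2949.
q = √2949 = 54.3 ft²/s.
V₁ = q/y₁ = 54.3/1.16 = 46.8 ft/s.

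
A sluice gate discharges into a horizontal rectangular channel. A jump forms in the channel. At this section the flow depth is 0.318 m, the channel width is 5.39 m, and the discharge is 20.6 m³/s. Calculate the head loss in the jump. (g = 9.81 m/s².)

q = Q/b = 20.6/5.39 = 3.82 m²/s; V₁ = q/y₁ = 12.0 m/s. Fr₁ = V₁/√(g·y₁) = 6.80.
Sequent-depth ratio: y₂/y₁ = ½[√(1 + 8Fr₁²) − 1] = ½[√371.4 − 1] = 9.14.
y₂ = 9.14 × 0.318 = 2.91 m.
V₂ = q/y₂ = 3.82/2.91 = 1.32 m/s. E₁ = y₁ + V₁²/2g = 7.68 m; E₂ = y₂ + V₂²/2g = 2.99 m. ΔE = E₁ − E₂ = 4.69 m.

ΔE = 4.69 m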